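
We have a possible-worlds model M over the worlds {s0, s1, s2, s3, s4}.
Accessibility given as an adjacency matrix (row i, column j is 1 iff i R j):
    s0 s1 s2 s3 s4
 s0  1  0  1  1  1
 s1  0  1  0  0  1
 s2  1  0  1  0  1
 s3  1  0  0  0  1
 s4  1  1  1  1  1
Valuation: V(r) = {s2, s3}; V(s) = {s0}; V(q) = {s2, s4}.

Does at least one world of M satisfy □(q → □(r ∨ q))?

No

Recall that □ψ holds at a world iff ψ holds at every accessible world, and ◇ψ holds iff ψ holds at some accessible world.
Let φ = □(q → □(r ∨ q)). Evaluate φ at each world:
  s0 (successors {s0, s2, s3, s4}): φ is false.
  s1 (successors {s1, s4}): φ is false.
  s2 (successors {s0, s2, s4}): φ is false.
  s3 (successors {s0, s4}): φ is false.
  s4 (successors {s0, s1, s2, s3, s4}): φ is false.
For instance, at s4:
  At s4: □(q → □(r ∨ q)) requires q → □(r ∨ q) at every successor {s0, s1, s2, s3, s4}.
    q → □(r ∨ q) fails at s2, so □(q → □(r ∨ q)) is false at s4.
      At s2: q is true, □(r ∨ q) is false, so q → □(r ∨ q) is false.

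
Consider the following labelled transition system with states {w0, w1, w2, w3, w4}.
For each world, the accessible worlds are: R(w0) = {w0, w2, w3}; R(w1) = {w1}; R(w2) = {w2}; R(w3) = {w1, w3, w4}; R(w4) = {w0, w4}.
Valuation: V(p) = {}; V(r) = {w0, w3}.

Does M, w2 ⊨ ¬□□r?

At w2: □□r is false, so ¬□□r is true.
  At w2: □□r requires □r at every successor {w2}.
    □r fails at w2, so □□r is false at w2.
      At w2: □r requires r at every successor {w2}.
        r fails at w2, so □r is false at w2.

Yes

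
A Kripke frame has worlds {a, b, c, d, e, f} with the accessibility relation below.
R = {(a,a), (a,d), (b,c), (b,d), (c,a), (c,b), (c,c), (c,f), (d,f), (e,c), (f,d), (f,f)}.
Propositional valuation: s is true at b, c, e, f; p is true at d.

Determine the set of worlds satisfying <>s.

Recall that <>ψ holds at a world iff ψ holds at some accessible world.
Let φ = <>s. Evaluate φ at each world:
  a (successors {a, d}): φ is false.
  b (successors {c, d}): φ is true.
  c (successors {a, b, c, f}): φ is true.
  d (successors {f}): φ is true.
  e (successors {c}): φ is true.
  f (successors {d, f}): φ is true.
For instance, at e:
  At e: <>s requires s at some successor in {c}.
    s holds at c, so <>s is true at e.
Satisfying worlds: {b, c, d, e, f}

b, c, d, e, f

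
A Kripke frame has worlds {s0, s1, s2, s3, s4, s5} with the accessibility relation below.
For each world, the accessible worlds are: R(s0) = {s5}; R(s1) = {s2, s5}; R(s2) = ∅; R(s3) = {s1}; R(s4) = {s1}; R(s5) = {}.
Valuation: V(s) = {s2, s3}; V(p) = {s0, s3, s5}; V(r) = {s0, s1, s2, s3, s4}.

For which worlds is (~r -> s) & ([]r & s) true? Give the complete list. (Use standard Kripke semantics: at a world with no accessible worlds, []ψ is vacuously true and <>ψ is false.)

s2, s3

Let φ = (~r -> s) & ([]r & s). Evaluate φ at each world:
  s0 (successors {s5}): φ is false.
  s1 (successors {s2, s5}): φ is false.
  s2 (successors ∅): φ is true.
  s3 (successors {s1}): φ is true.
  s4 (successors {s1}): φ is false.
  s5 (successors ∅): φ is false.
For instance, at s4:
  At s4: ~r -> s is true, []r & s is false, so (~r -> s) & ([]r & s) is false.
    At s4: []r is true, s is false, so []r & s is false.
      At s4: []r requires r at every successor {s1}.
        At s1: r is true.
      So []r is true at s4.
Satisfying worlds: {s2, s3}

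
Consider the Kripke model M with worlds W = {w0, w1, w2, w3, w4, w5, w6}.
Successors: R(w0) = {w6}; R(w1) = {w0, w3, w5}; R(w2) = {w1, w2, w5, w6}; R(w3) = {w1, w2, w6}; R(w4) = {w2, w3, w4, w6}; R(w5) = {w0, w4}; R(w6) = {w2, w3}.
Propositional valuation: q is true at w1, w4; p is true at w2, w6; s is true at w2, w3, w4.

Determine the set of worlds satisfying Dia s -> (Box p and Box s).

Let φ = Dia s -> (Box p and Box s). Evaluate φ at each world:
  w0 (successors {w6}): φ is true.
  w1 (successors {w0, w3, w5}): φ is false.
  w2 (successors {w1, w2, w5, w6}): φ is false.
  w3 (successors {w1, w2, w6}): φ is false.
  w4 (successors {w2, w3, w4, w6}): φ is false.
  w5 (successors {w0, w4}): φ is false.
  w6 (successors {w2, w3}): φ is false.
For instance, at w4:
  At w4: Dia s is true, Box p and Box s is false, so Dia s -> (Box p and Box s) is false.
    At w4: Dia s requires s at some successor in {w2, w3, w4, w6}.
      s holds at w2, so Dia s is true at w4.
    At w4: Box p is false, Box s is false, so Box p and Box s is false.
      At w4: Box p requires p at every successor {w2, w3, w4, w6}.
        p fails at w3, so Box p is false at w4.
      At w4: Box s requires s at every successor {w2, w3, w4, w6}.
        s fails at w6, so Box s is false at w4.
Satisfying worlds: {w0}

w0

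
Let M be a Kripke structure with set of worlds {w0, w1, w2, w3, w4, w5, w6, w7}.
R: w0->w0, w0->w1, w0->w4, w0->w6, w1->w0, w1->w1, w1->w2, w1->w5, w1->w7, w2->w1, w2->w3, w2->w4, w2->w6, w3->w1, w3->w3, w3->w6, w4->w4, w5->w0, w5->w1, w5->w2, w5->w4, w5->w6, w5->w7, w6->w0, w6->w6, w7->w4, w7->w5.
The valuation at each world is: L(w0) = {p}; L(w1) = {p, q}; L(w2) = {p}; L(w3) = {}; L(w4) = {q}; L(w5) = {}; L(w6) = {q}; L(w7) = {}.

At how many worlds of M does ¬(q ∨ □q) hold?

Recall that □ψ holds at a world iff ψ holds at every accessible world, and ◇ψ holds iff ψ holds at some accessible world.
Let φ = ¬(q ∨ □q). Evaluate φ at each world:
  w0 (successors {w0, w1, w4, w6}): φ is true.
  w1 (successors {w0, w1, w2, w5, w7}): φ is false.
  w2 (successors {w1, w3, w4, w6}): φ is true.
  w3 (successors {w1, w3, w6}): φ is true.
  w4 (successors {w4}): φ is false.
  w5 (successors {w0, w1, w2, w4, w6, w7}): φ is true.
  w6 (successors {w0, w6}): φ is false.
  w7 (successors {w4, w5}): φ is true.
For instance, at w0:
  At w0: q ∨ □q is false, so ¬(q ∨ □q) is true.
    At w0: q is false, □q is false, so q ∨ □q is false.
      At w0: □q requires q at every successor {w0, w1, w4, w6}.
        q fails at w0, so □q is false at w0.
Satisfying worlds: {w0, w2, w3, w5, w7}

5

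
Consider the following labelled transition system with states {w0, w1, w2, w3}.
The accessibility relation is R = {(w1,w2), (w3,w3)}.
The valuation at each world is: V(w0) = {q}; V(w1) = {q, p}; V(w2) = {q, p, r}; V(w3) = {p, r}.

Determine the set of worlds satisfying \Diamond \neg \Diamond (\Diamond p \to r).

Recall that \Diamond ψ holds at a world iff ψ holds at some accessible world.
Let φ = \Diamond \neg \Diamond (\Diamond p \to r). Evaluate φ at each world:
  w0 (successors ∅): φ is false.
  w1 (successors {w2}): φ is true.
  w2 (successors ∅): φ is false.
  w3 (successors {w3}): φ is false.
For instance, at w1:
  At w1: \Diamond \neg \Diamond (\Diamond p \to r) requires \neg \Diamond (\Diamond p \to r) at some successor in {w2}.
    \neg \Diamond (\Diamond p \to r) holds at w2, so \Diamond \neg \Diamond (\Diamond p \to r) is true at w1.
      At w2: \Diamond (\Diamond p \to r) is false, so \neg \Diamond (\Diamond p \to r) is true.
Satisfying worlds: {w1}

w1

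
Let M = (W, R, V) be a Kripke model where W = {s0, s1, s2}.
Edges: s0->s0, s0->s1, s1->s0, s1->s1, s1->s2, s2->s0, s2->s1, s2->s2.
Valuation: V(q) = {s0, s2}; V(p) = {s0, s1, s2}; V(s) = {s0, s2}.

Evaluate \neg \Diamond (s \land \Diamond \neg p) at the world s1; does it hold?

Yes

At s1: \Diamond (s \land \Diamond \neg p) is false, so \neg \Diamond (s \land \Diamond \neg p) is true.
  At s1: \Diamond (s \land \Diamond \neg p) requires s \land \Diamond \neg p at some successor in {s0, s1, s2}.
    At s0: s \land \Diamond \neg p is false.
    At s1: s \land \Diamond \neg p is false.
    At s2: s \land \Diamond \neg p is false.
  So \Diamond (s \land \Diamond \neg p) is false at s1.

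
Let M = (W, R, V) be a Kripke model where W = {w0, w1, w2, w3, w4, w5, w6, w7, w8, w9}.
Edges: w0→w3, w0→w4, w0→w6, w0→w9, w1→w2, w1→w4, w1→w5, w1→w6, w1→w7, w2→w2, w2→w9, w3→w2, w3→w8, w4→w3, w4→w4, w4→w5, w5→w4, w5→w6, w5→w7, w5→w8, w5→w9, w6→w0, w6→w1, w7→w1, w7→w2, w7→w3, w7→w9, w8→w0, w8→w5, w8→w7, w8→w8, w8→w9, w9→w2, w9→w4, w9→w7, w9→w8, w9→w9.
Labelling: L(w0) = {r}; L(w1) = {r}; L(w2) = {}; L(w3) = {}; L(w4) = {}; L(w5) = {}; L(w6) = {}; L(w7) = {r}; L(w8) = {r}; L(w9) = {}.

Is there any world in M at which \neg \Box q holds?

Yes

Let φ = \neg \Box q. Evaluate φ at each world:
  w0 (successors {w3, w4, w6, w9}): φ is true.
  w1 (successors {w2, w4, w5, w6, w7}): φ is true.
  w2 (successors {w2, w9}): φ is true.
  w3 (successors {w2, w8}): φ is true.
  w4 (successors {w3, w4, w5}): φ is true.
  w5 (successors {w4, w6, w7, w8, w9}): φ is true.
  w6 (successors {w0, w1}): φ is true.
  w7 (successors {w1, w2, w3, w9}): φ is true.
  w8 (successors {w0, w5, w7, w8, w9}): φ is true.
  w9 (successors {w2, w4, w7, w8, w9}): φ is true.
Detail at w0 (witness):
  At w0: \Box q is false, so \neg \Box q is true.
    At w0: \Box q requires q at every successor {w3, w4, w6, w9}.
      q fails at w3, so \Box q is false at w0.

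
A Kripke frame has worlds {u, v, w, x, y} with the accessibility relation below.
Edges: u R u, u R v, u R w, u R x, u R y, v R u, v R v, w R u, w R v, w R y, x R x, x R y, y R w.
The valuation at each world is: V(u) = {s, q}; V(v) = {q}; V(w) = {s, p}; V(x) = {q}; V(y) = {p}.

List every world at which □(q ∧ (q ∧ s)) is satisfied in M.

Let φ = □(q ∧ (q ∧ s)). Evaluate φ at each world:
  u (successors {u, v, w, x, y}): φ is false.
  v (successors {u, v}): φ is false.
  w (successors {u, v, y}): φ is false.
  x (successors {x, y}): φ is false.
  y (successors {w}): φ is false.
For instance, at x:
  At x: □(q ∧ (q ∧ s)) requires q ∧ (q ∧ s) at every successor {x, y}.
    q ∧ (q ∧ s) fails at x, so □(q ∧ (q ∧ s)) is false at x.
Satisfying worlds: none.

none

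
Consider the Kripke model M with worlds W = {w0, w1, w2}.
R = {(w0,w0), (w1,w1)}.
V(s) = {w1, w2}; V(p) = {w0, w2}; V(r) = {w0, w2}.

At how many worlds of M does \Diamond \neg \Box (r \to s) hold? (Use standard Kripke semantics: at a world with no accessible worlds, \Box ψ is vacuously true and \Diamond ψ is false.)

1

Recall that \Box ψ holds at a world iff ψ holds at every accessible world, and \Diamond ψ holds iff ψ holds at some accessible world.
Let φ = \Diamond \neg \Box (r \to s). Evaluate φ at each world:
  w0 (successors {w0}): φ is true.
  w1 (successors {w1}): φ is false.
  w2 (successors ∅): φ is false.
For instance, at w1:
  At w1: \Diamond \neg \Box (r \to s) requires \neg \Box (r \to s) at some successor in {w1}.
    At w1: \neg \Box (r \to s) is false.
  So \Diamond \neg \Box (r \to s) is false at w1.
Satisfying worlds: {w0}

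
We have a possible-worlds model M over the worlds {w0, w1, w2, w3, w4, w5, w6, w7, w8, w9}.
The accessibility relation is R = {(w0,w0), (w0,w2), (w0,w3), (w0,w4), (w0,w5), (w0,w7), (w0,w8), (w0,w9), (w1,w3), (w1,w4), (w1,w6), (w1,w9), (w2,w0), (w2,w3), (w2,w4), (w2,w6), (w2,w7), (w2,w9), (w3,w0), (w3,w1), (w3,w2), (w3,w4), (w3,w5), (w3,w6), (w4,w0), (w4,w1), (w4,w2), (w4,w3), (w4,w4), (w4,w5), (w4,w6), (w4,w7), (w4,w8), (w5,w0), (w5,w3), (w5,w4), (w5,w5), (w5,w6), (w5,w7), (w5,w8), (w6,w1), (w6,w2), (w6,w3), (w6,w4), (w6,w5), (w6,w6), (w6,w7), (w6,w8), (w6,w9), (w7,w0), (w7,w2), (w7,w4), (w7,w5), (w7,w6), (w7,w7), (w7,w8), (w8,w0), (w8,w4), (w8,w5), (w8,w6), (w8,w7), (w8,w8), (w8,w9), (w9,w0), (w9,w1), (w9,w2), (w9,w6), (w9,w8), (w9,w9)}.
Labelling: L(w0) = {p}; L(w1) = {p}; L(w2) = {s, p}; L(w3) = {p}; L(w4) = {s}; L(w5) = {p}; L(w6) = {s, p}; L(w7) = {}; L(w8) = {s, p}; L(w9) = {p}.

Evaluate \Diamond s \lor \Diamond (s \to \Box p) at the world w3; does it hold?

Recall that \Box ψ holds at a world iff ψ holds at every accessible world, and \Diamond ψ holds iff ψ holds at some accessible world.
At w3: \Diamond s is true, \Diamond (s \to \Box p) is true, so \Diamond s \lor \Diamond (s \to \Box p) is true.
  At w3: \Diamond s requires s at some successor in {w0, w1, w2, w4, w5, w6}.
    s holds at w2, so \Diamond s is true at w3.
  At w3: \Diamond (s \to \Box p) requires s \to \Box p at some successor in {w0, w1, w2, w4, w5, w6}.
    s \to \Box p holds at w0, so \Diamond (s \to \Box p) is true at w3.
      At w0: s is false, \Box p is false, so s \to \Box p is true.

Yes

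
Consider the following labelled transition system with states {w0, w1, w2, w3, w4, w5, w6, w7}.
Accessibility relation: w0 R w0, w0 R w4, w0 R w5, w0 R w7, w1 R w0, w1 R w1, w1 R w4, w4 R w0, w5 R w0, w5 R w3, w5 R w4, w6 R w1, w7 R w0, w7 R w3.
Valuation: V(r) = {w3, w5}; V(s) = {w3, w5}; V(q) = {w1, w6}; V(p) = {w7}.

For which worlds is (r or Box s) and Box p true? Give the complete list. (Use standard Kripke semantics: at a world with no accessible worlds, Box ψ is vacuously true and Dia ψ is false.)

Let φ = (r or Box s) and Box p. Evaluate φ at each world:
  w0 (successors {w0, w4, w5, w7}): φ is false.
  w1 (successors {w0, w1, w4}): φ is false.
  w2 (successors ∅): φ is true.
  w3 (successors ∅): φ is true.
  w4 (successors {w0}): φ is false.
  w5 (successors {w0, w3, w4}): φ is false.
  w6 (successors {w1}): φ is false.
  w7 (successors {w0, w3}): φ is false.
For instance, at w1:
  At w1: r or Box s is false, Box p is false, so (r or Box s) and Box p is false.
    At w1: r is false, Box s is false, so r or Box s is false.
      At w1: Box s requires s at every successor {w0, w1, w4}.
        s fails at w0, so Box s is false at w1.
    At w1: Box p requires p at every successor {w0, w1, w4}.
      p fails at w0, so Box p is false at w1.
Satisfying worlds: {w2, w3}

w2, w3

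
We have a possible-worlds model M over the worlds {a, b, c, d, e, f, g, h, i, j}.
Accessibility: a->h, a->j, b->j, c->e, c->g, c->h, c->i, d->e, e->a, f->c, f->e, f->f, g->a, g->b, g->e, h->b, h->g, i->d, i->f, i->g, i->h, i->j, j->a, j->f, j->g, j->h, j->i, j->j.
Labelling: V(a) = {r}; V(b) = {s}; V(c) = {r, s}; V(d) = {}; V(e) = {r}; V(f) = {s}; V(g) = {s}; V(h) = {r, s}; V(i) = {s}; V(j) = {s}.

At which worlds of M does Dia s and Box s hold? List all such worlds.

a, b, h

Let φ = Dia s and Box s. Evaluate φ at each world:
  a (successors {h, j}): φ is true.
  b (successors {j}): φ is true.
  c (successors {e, g, h, i}): φ is false.
  d (successors {e}): φ is false.
  e (successors {a}): φ is false.
  f (successors {c, e, f}): φ is false.
  g (successors {a, b, e}): φ is false.
  h (successors {b, g}): φ is true.
  i (successors {d, f, g, h, j}): φ is false.
  j (successors {a, f, g, h, i, j}): φ is false.
For instance, at j:
  At j: Dia s is true, Box s is false, so Dia s and Box s is false.
    At j: Dia s requires s at some successor in {a, f, g, h, i, j}.
      s holds at f, so Dia s is true at j.
    At j: Box s requires s at every successor {a, f, g, h, i, j}.
      s fails at a, so Box s is false at j.
Satisfying worlds: {a, b, h}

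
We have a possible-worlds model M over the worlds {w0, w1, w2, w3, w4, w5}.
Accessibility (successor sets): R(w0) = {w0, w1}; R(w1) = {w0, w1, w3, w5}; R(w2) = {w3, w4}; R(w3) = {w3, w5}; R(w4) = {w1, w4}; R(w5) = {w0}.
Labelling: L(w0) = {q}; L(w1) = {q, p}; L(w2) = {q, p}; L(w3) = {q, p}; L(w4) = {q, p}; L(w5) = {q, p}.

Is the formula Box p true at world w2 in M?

Recall that Box ψ holds at a world iff ψ holds at every accessible world, and Dia ψ holds iff ψ holds at some accessible world.
At w2: Box p requires p at every successor {w3, w4}.
  At w3: p is true.
  At w4: p is true.
So Box p is true at w2.

Yes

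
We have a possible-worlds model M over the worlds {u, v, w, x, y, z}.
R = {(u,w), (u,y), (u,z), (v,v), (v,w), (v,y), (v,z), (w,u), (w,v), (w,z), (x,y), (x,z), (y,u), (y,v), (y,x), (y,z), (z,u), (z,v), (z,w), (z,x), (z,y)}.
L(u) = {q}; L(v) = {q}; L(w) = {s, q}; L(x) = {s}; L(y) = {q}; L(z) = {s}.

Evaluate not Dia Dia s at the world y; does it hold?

Recall that Dia ψ holds at a world iff ψ holds at some accessible world.
At y: Dia Dia s is true, so not Dia Dia s is false.
  At y: Dia Dia s requires Dia s at some successor in {u, v, x, z}.
    Dia s holds at u, so Dia Dia s is true at y.
      At u: Dia s requires s at some successor in {w, y, z}.
        s holds at w, so Dia s is true at u.

No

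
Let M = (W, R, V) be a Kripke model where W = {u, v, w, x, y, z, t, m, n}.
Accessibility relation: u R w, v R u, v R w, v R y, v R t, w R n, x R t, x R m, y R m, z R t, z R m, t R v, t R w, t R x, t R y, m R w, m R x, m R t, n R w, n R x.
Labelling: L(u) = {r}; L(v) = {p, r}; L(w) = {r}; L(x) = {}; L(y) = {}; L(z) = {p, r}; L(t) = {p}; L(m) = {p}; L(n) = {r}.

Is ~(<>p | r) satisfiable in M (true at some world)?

Recall that <>ψ holds at a world iff ψ holds at some accessible world.
Let φ = ~(<>p | r). Evaluate φ at each world:
  u (successors {w}): φ is false.
  v (successors {u, w, y, t}): φ is false.
  w (successors {n}): φ is false.
  x (successors {t, m}): φ is false.
  y (successors {m}): φ is false.
  z (successors {t, m}): φ is false.
  t (successors {v, w, x, y}): φ is false.
  m (successors {w, x, t}): φ is false.
  n (successors {w, x}): φ is false.
For instance, at u:
  At u: <>p | r is true, so ~(<>p | r) is false.
    At u: <>p is false, r is true, so <>p | r is true.
      At u: <>p requires p at some successor in {w}.
        At w: p is false.
      So <>p is false at u.

No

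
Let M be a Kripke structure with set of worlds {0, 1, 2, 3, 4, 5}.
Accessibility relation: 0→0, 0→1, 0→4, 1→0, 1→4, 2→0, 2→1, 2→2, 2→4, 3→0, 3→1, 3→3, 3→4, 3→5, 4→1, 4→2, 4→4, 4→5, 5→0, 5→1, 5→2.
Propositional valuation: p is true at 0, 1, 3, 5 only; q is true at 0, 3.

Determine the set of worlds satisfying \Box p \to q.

0, 1, 2, 3, 4, 5

Let φ = \Box p \to q. Evaluate φ at each world:
  0 (successors {0, 1, 4}): φ is true.
  1 (successors {0, 4}): φ is true.
  2 (successors {0, 1, 2, 4}): φ is true.
  3 (successors {0, 1, 3, 4, 5}): φ is true.
  4 (successors {1, 2, 4, 5}): φ is true.
  5 (successors {0, 1, 2}): φ is true.
For instance, at 5:
  At 5: \Box p is false, q is false, so \Box p \to q is true.
    At 5: \Box p requires p at every successor {0, 1, 2}.
      p fails at 2, so \Box p is false at 5.
Satisfying worlds: {0, 1, 2, 3, 4, 5}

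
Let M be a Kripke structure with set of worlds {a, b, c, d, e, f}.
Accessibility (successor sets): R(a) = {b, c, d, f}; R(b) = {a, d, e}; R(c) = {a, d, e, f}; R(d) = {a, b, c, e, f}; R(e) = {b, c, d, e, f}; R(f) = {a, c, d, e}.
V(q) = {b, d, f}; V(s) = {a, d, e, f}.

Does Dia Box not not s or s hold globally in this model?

Recall that Box ψ holds at a world iff ψ holds at every accessible world, and Dia ψ holds iff ψ holds at some accessible world.
Let φ = Dia Box not not s or s. Evaluate φ at each world:
  a (successors {b, c, d, f}): φ is true.
  b (successors {a, d, e}): φ is false.
  c (successors {a, d, e, f}): φ is false.
  d (successors {a, b, c, e, f}): φ is true.
  e (successors {b, c, d, e, f}): φ is true.
  f (successors {a, c, d, e}): φ is true.
Detail at b (counterexample):
  At b: Dia Box not not s is false, s is false, so Dia Box not not s or s is false.
    At b: Dia Box not not s requires Box not not s at some successor in {a, d, e}.
      At a: Box not not s is false.
      At d: Box not not s is false.
      At e: Box not not s is false.
    So Dia Box not not s is false at b.

No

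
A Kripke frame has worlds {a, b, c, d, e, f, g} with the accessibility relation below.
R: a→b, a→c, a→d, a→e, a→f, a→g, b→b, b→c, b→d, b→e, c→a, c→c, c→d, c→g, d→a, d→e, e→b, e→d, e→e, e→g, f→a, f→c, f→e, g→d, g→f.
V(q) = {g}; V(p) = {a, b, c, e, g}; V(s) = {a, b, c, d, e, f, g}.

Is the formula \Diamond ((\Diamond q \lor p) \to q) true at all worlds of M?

Let φ = \Diamond ((\Diamond q \lor p) \to q). Evaluate φ at each world:
  a (successors {b, c, d, e, f, g}): φ is true.
  b (successors {b, c, d, e}): φ is true.
  c (successors {a, c, d, g}): φ is true.
  d (successors {a, e}): φ is false.
  e (successors {b, d, e, g}): φ is true.
  f (successors {a, c, e}): φ is false.
  g (successors {d, f}): φ is true.
Detail at d (counterexample):
  At d: \Diamond ((\Diamond q \lor p) \to q) requires (\Diamond q \lor p) \to q at some successor in {a, e}.
    At a: (\Diamond q \lor p) \to q is false.
    At e: (\Diamond q \lor p) \to q is false.
  So \Diamond ((\Diamond q \lor p) \to q) is false at d.

No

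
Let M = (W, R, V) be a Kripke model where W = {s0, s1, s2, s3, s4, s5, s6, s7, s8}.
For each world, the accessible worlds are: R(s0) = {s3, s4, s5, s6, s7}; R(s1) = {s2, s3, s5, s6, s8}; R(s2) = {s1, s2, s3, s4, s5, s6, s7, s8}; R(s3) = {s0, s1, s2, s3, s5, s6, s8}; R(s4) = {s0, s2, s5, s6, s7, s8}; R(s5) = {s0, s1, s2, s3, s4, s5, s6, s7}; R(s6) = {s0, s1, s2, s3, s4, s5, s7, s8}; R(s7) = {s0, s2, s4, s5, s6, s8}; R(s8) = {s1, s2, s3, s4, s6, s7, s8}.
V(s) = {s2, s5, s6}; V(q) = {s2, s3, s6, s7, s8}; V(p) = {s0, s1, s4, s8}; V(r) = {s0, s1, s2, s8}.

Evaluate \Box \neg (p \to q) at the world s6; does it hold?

At s6: \Box \neg (p \to q) requires \neg (p \to q) at every successor {s0, s1, s2, s3, s4, s5, s7, s8}.
  \neg (p \to q) fails at s2, so \Box \neg (p \to q) is false at s6.

No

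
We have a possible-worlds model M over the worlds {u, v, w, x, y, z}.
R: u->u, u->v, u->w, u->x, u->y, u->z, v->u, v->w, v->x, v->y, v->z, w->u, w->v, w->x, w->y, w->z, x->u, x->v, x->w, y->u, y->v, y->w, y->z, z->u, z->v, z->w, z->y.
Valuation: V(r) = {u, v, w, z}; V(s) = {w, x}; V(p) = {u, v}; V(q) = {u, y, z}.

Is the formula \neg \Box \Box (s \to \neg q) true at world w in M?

No

At w: \Box \Box (s \to \neg q) is true, so \neg \Box \Box (s \to \neg q) is false.
  At w: \Box \Box (s \to \neg q) requires \Box (s \to \neg q) at every successor {u, v, x, y, z}.
    At u: \Box (s \to \neg q) is true.
    At v: \Box (s \to \neg q) is true.
    At x: \Box (s \to \neg q) is true.
    At y: \Box (s \to \neg q) is true.
    At z: \Box (s \to \neg q) is true.
  So \Box \Box (s \to \neg q) is true at w.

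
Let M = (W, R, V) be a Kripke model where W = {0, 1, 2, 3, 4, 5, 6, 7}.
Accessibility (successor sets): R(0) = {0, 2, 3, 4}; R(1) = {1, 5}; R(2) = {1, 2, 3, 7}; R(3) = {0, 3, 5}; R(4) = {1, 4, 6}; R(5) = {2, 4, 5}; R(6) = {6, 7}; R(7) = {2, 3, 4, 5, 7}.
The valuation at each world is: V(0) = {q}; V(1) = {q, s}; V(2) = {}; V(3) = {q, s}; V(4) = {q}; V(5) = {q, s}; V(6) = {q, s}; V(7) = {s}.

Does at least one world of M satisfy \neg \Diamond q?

No

Let φ = \neg \Diamond q. Evaluate φ at each world:
  0 (successors {0, 2, 3, 4}): φ is false.
  1 (successors {1, 5}): φ is false.
  2 (successors {1, 2, 3, 7}): φ is false.
  3 (successors {0, 3, 5}): φ is false.
  4 (successors {1, 4, 6}): φ is false.
  5 (successors {2, 4, 5}): φ is false.
  6 (successors {6, 7}): φ is false.
  7 (successors {2, 3, 4, 5, 7}): φ is false.
For instance, at 1:
  At 1: \Diamond q is true, so \neg \Diamond q is false.
    At 1: \Diamond q requires q at some successor in {1, 5}.
      q holds at 1, so \Diamond q is true at 1.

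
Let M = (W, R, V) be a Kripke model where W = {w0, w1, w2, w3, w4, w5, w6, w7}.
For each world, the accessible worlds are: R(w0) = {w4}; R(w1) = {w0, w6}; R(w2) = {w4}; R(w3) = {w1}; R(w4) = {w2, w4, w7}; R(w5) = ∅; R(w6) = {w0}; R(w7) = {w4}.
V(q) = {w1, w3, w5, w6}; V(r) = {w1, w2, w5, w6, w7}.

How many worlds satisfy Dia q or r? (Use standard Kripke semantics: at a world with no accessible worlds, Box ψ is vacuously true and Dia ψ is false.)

Let φ = Dia q or r. Evaluate φ at each world:
  w0 (successors {w4}): φ is false.
  w1 (successors {w0, w6}): φ is true.
  w2 (successors {w4}): φ is true.
  w3 (successors {w1}): φ is true.
  w4 (successors {w2, w4, w7}): φ is false.
  w5 (successors ∅): φ is true.
  w6 (successors {w0}): φ is true.
  w7 (successors {w4}): φ is true.
For instance, at w6:
  At w6: Dia q is false, r is true, so Dia q or r is true.
    At w6: Dia q requires q at some successor in {w0}.
      At w0: q is false.
    So Dia q is false at w6.
Satisfying worlds: {w1, w2, w3, w5, w6, w7}

6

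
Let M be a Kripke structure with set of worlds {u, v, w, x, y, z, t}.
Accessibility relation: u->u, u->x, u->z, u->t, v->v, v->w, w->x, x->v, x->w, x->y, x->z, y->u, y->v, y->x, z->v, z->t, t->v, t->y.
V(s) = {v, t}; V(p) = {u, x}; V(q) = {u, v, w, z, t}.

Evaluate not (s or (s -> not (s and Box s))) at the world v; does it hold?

Recall that Box ψ holds at a world iff ψ holds at every accessible world, and Dia ψ holds iff ψ holds at some accessible world.
At v: s or (s -> not (s and Box s)) is true, so not (s or (s -> not (s and Box s))) is false.
  At v: s is true, s -> not (s and Box s) is true, so s or (s -> not (s and Box s)) is true.
    At v: s is true, not (s and Box s) is true, so s -> not (s and Box s) is true.
      At v: s and Box s is false, so not (s and Box s) is true.

No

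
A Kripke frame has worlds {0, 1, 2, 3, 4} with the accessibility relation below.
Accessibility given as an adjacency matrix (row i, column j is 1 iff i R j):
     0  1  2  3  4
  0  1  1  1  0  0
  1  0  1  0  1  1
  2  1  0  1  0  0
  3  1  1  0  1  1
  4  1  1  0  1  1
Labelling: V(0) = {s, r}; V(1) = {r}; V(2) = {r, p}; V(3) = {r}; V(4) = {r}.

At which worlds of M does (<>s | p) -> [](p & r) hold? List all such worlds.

1

Recall that []ψ holds at a world iff ψ holds at every accessible world, and <>ψ holds iff ψ holds at some accessible world.
Let φ = (<>s | p) -> [](p & r). Evaluate φ at each world:
  0 (successors {0, 1, 2}): φ is false.
  1 (successors {1, 3, 4}): φ is true.
  2 (successors {0, 2}): φ is false.
  3 (successors {0, 1, 3, 4}): φ is false.
  4 (successors {0, 1, 3, 4}): φ is false.
For instance, at 4:
  At 4: <>s | p is true, [](p & r) is false, so (<>s | p) -> [](p & r) is false.
    At 4: <>s is true, p is false, so <>s | p is true.
      At 4: <>s requires s at some successor in {0, 1, 3, 4}.
        s holds at 0, so <>s is true at 4.
    At 4: [](p & r) requires p & r at every successor {0, 1, 3, 4}.
      p & r fails at 0, so [](p & r) is false at 4.
Satisfying worlds: {1}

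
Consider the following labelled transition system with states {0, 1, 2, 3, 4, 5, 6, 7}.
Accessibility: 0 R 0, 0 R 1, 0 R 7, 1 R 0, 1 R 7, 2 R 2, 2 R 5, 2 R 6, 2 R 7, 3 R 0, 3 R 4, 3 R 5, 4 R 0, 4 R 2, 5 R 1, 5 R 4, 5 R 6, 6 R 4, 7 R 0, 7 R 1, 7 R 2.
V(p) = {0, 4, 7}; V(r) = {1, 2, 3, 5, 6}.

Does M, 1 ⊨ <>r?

No

At 1: <>r requires r at some successor in {0, 7}.
  At 0: r is false.
  At 7: r is false.
So <>r is false at 1.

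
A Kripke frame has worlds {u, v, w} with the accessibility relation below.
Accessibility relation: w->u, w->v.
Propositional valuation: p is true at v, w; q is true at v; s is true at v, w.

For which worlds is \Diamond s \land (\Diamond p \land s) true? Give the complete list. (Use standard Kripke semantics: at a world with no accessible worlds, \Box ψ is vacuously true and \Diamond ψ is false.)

Let φ = \Diamond s \land (\Diamond p \land s). Evaluate φ at each world:
  u (successors ∅): φ is false.
  v (successors ∅): φ is false.
  w (successors {u, v}): φ is true.
For instance, at w:
  At w: \Diamond s is true, \Diamond p \land s is true, so \Diamond s \land (\Diamond p \land s) is true.
    At w: \Diamond s requires s at some successor in {u, v}.
      s holds at v, so \Diamond s is true at w.
    At w: \Diamond p is true, s is true, so \Diamond p \land s is true.
      At w: \Diamond p requires p at some successor in {u, v}.
        p holds at v, so \Diamond p is true at w.
Satisfying worlds: {w}

w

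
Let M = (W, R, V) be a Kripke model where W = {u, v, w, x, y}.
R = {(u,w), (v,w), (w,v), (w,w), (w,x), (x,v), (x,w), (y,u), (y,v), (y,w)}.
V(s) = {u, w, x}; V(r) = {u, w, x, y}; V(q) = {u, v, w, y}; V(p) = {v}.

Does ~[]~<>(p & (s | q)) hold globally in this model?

Yes

Let φ = ~[]~<>(p & (s | q)). Evaluate φ at each world:
  u (successors {w}): φ is true.
  v (successors {w}): φ is true.
  w (successors {v, w, x}): φ is true.
  x (successors {v, w}): φ is true.
  y (successors {u, v, w}): φ is true.
For instance, at u:
  At u: []~<>(p & (s | q)) is false, so ~[]~<>(p & (s | q)) is true.
    At u: []~<>(p & (s | q)) requires ~<>(p & (s | q)) at every successor {w}.
      ~<>(p & (s | q)) fails at w, so []~<>(p & (s | q)) is false at u.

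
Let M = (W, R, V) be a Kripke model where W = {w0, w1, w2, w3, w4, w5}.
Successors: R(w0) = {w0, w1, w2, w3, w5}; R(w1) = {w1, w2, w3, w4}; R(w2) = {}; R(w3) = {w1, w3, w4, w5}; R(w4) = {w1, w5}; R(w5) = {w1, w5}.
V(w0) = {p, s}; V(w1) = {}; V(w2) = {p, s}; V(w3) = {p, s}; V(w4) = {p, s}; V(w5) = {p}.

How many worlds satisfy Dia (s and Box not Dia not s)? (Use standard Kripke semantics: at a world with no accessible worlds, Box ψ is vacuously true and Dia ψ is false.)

Let φ = Dia (s and Box not Dia not s). Evaluate φ at each world:
  w0 (successors {w0, w1, w2, w3, w5}): φ is true.
  w1 (successors {w1, w2, w3, w4}): φ is true.
  w2 (successors ∅): φ is false.
  w3 (successors {w1, w3, w4, w5}): φ is false.
  w4 (successors {w1, w5}): φ is false.
  w5 (successors {w1, w5}): φ is false.
For instance, at w4:
  At w4: Dia (s and Box not Dia not s) requires s and Box not Dia not s at some successor in {w1, w5}.
    At w1: s and Box not Dia not s is false.
    At w5: s and Box not Dia not s is false.
  So Dia (s and Box not Dia not s) is false at w4.
Satisfying worlds: {w0, w1}

2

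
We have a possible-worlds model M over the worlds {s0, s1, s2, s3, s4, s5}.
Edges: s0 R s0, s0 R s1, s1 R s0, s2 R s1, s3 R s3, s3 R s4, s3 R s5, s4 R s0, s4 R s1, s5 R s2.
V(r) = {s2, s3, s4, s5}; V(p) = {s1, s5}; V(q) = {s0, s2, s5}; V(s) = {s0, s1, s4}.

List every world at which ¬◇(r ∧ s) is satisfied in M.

s0, s1, s2, s4, s5

Let φ = ¬◇(r ∧ s). Evaluate φ at each world:
  s0 (successors {s0, s1}): φ is true.
  s1 (successors {s0}): φ is true.
  s2 (successors {s1}): φ is true.
  s3 (successors {s3, s4, s5}): φ is false.
  s4 (successors {s0, s1}): φ is true.
  s5 (successors {s2}): φ is true.
For instance, at s2:
  At s2: ◇(r ∧ s) is false, so ¬◇(r ∧ s) is true.
    At s2: ◇(r ∧ s) requires r ∧ s at some successor in {s1}.
      At s1: r ∧ s is false.
    So ◇(r ∧ s) is false at s2.
Satisfying worlds: {s0, s1, s2, s4, s5}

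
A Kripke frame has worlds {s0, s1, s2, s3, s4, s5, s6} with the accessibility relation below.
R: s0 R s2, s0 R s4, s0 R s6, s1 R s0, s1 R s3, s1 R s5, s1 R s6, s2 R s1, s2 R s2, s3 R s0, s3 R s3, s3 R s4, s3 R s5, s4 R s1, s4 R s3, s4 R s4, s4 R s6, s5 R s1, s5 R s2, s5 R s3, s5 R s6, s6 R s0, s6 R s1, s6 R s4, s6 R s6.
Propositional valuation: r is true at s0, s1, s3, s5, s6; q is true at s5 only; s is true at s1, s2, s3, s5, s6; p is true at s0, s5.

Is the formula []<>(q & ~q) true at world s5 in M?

At s5: []<>(q & ~q) requires <>(q & ~q) at every successor {s1, s2, s3, s6}.
  <>(q & ~q) fails at s1, so []<>(q & ~q) is false at s5.
    At s1: <>(q & ~q) requires q & ~q at some successor in {s0, s3, s5, s6}.
      At s0: q & ~q is false.
      At s3: q & ~q is false.
      At s5: q & ~q is false.
      At s6: q & ~q is false.
    So <>(q & ~q) is false at s1.

No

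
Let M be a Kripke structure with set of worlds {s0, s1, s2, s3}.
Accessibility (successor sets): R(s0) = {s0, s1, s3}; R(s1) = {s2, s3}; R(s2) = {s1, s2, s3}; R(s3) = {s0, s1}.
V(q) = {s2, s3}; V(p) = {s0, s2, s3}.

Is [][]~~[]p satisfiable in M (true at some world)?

Recall that []ψ holds at a world iff ψ holds at every accessible world, and <>ψ holds iff ψ holds at some accessible world.
Let φ = [][]~~[]p. Evaluate φ at each world:
  s0 (successors {s0, s1, s3}): φ is false.
  s1 (successors {s2, s3}): φ is false.
  s2 (successors {s1, s2, s3}): φ is false.
  s3 (successors {s0, s1}): φ is false.
For instance, at s2:
  At s2: [][]~~[]p requires []~~[]p at every successor {s1, s2, s3}.
    []~~[]p fails at s1, so [][]~~[]p is false at s2.
      At s1: []~~[]p requires ~~[]p at every successor {s2, s3}.
        ~~[]p fails at s2, so []~~[]p is false at s1.

No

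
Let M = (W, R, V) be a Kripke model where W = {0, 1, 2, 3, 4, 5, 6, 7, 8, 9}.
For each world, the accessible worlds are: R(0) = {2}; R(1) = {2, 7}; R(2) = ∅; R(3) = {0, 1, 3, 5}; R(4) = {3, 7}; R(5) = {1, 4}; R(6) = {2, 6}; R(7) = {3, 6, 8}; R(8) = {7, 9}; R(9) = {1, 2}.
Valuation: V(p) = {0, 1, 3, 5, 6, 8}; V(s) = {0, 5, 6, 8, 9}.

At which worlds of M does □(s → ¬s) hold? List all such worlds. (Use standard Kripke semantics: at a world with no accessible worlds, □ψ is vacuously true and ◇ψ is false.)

0, 1, 2, 4, 5, 9

Let φ = □(s → ¬s). Evaluate φ at each world:
  0 (successors {2}): φ is true.
  1 (successors {2, 7}): φ is true.
  2 (successors ∅): φ is true.
  3 (successors {0, 1, 3, 5}): φ is false.
  4 (successors {3, 7}): φ is true.
  5 (successors {1, 4}): φ is true.
  6 (successors {2, 6}): φ is false.
  7 (successors {3, 6, 8}): φ is false.
  8 (successors {7, 9}): φ is false.
  9 (successors {1, 2}): φ is true.
For instance, at 7:
  At 7: □(s → ¬s) requires s → ¬s at every successor {3, 6, 8}.
    s → ¬s fails at 6, so □(s → ¬s) is false at 7.
Satisfying worlds: {0, 1, 2, 4, 5, 9}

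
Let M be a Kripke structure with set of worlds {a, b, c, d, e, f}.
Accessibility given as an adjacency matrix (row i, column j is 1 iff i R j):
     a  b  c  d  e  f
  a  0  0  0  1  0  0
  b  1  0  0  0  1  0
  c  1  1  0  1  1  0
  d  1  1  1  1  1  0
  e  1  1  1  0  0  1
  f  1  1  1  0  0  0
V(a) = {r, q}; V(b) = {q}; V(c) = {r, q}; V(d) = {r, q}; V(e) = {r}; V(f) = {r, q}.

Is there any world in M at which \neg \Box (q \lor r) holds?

No

Let φ = \neg \Box (q \lor r). Evaluate φ at each world:
  a (successors {d}): φ is false.
  b (successors {a, e}): φ is false.
  c (successors {a, b, d, e}): φ is false.
  d (successors {a, b, c, d, e}): φ is false.
  e (successors {a, b, c, f}): φ is false.
  f (successors {a, b, c}): φ is false.
For instance, at a:
  At a: \Box (q \lor r) is true, so \neg \Box (q \lor r) is false.
    At a: \Box (q \lor r) requires q \lor r at every successor {d}.
      At d: q \lor r is true.
    So \Box (q \lor r) is true at a.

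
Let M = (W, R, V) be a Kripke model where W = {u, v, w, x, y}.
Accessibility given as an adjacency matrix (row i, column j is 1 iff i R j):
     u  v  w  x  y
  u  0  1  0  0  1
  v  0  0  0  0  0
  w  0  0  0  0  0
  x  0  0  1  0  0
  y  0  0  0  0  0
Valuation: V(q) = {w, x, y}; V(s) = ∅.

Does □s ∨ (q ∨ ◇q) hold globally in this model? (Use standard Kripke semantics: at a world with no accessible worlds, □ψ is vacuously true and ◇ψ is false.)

Yes

Recall that □ψ holds at a world iff ψ holds at every accessible world, and ◇ψ holds iff ψ holds at some accessible world.
Let φ = □s ∨ (q ∨ ◇q). Evaluate φ at each world:
  u (successors {v, y}): φ is true.
  v (successors ∅): φ is true.
  w (successors ∅): φ is true.
  x (successors {w}): φ is true.
  y (successors ∅): φ is true.
For instance, at x:
  At x: □s is false, q ∨ ◇q is true, so □s ∨ (q ∨ ◇q) is true.
    At x: □s requires s at every successor {w}.
      s fails at w, so □s is false at x.
    At x: q is true, ◇q is true, so q ∨ ◇q is true.
      At x: ◇q requires q at some successor in {w}.
        q holds at w, so ◇q is true at x.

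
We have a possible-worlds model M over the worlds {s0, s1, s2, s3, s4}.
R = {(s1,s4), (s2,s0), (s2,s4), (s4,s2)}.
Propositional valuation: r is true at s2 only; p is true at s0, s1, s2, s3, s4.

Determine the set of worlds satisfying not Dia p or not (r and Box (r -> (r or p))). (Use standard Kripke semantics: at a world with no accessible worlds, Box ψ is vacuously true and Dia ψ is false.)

Let φ = not Dia p or not (r and Box (r -> (r or p))). Evaluate φ at each world:
  s0 (successors ∅): φ is true.
  s1 (successors {s4}): φ is true.
  s2 (successors {s0, s4}): φ is false.
  s3 (successors ∅): φ is true.
  s4 (successors {s2}): φ is true.
For instance, at s2:
  At s2: not Dia p is false, not (r and Box (r -> (r or p))) is false, so not Dia p or not (r and Box (r -> (r or p))) is false.
    At s2: Dia p is true, so not Dia p is false.
      At s2: Dia p requires p at some successor in {s0, s4}.
        p holds at s0, so Dia p is true at s2.
    At s2: r and Box (r -> (r or p)) is true, so not (r and Box (r -> (r or p))) is false.
      At s2: r is true, Box (r -> (r or p)) is true, so r and Box (r -> (r or p)) is true.
Satisfying worlds: {s0, s1, s3, s4}

s0, s1, s3, s4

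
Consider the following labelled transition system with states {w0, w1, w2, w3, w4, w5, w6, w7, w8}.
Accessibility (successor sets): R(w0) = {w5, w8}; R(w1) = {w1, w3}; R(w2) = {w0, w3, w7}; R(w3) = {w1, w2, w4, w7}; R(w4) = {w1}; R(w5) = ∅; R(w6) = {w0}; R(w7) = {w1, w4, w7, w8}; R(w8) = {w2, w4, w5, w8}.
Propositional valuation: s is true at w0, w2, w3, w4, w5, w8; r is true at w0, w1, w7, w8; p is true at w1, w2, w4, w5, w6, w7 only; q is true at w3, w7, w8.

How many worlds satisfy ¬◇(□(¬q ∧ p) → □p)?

1

Recall that □ψ holds at a world iff ψ holds at every accessible world, and ◇ψ holds iff ψ holds at some accessible world.
Let φ = ¬◇(□(¬q ∧ p) → □p). Evaluate φ at each world:
  w0 (successors {w5, w8}): φ is false.
  w1 (successors {w1, w3}): φ is false.
  w2 (successors {w0, w3, w7}): φ is false.
  w3 (successors {w1, w2, w4, w7}): φ is false.
  w4 (successors {w1}): φ is false.
  w5 (successors ∅): φ is true.
  w6 (successors {w0}): φ is false.
  w7 (successors {w1, w4, w7, w8}): φ is false.
  w8 (successors {w2, w4, w5, w8}): φ is false.
For instance, at w4:
  At w4: ◇(□(¬q ∧ p) → □p) is true, so ¬◇(□(¬q ∧ p) → □p) is false.
    At w4: ◇(□(¬q ∧ p) → □p) requires □(¬q ∧ p) → □p at some successor in {w1}.
      □(¬q ∧ p) → □p holds at w1, so ◇(□(¬q ∧ p) → □p) is true at w4.
Satisfying worlds: {w5}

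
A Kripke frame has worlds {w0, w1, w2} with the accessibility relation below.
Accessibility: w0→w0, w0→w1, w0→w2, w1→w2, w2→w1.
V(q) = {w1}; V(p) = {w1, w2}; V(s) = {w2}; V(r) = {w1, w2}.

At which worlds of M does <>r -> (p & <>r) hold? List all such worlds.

Let φ = <>r -> (p & <>r). Evaluate φ at each world:
  w0 (successors {w0, w1, w2}): φ is false.
  w1 (successors {w2}): φ is true.
  w2 (successors {w1}): φ is true.
For instance, at w1:
  At w1: <>r is true, p & <>r is true, so <>r -> (p & <>r) is true.
    At w1: <>r requires r at some successor in {w2}.
      r holds at w2, so <>r is true at w1.
    At w1: p is true, <>r is true, so p & <>r is true.
      At w1: <>r requires r at some successor in {w2}.
        r holds at w2, so <>r is true at w1.
Satisfying worlds: {w1, w2}

w1, w2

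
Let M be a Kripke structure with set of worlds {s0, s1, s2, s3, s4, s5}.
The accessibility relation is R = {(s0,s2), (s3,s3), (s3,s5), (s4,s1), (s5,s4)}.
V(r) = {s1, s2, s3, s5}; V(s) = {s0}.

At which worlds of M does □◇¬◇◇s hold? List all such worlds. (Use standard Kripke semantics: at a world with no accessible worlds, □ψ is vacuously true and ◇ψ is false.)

s1, s2, s3, s5

Let φ = □◇¬◇◇s. Evaluate φ at each world:
  s0 (successors {s2}): φ is false.
  s1 (successors ∅): φ is true.
  s2 (successors ∅): φ is true.
  s3 (successors {s3, s5}): φ is true.
  s4 (successors {s1}): φ is false.
  s5 (successors {s4}): φ is true.
For instance, at s3:
  At s3: □◇¬◇◇s requires ◇¬◇◇s at every successor {s3, s5}.
      At s3: ◇¬◇◇s requires ¬◇◇s at some successor in {s3, s5}.
        ¬◇◇s holds at s3, so ◇¬◇◇s is true at s3.
      At s5: ◇¬◇◇s requires ¬◇◇s at some successor in {s4}.
        ¬◇◇s holds at s4, so ◇¬◇◇s is true at s5.
  So □◇¬◇◇s is true at s3.
Satisfying worlds: {s1, s2, s3, s5}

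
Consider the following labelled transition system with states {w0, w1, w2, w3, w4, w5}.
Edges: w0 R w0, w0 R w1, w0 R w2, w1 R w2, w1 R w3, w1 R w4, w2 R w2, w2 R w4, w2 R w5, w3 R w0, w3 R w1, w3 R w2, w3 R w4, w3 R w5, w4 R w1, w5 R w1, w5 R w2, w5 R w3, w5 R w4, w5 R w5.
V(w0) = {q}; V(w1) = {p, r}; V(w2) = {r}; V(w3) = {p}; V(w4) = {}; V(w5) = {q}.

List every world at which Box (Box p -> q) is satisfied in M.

Let φ = Box (Box p -> q). Evaluate φ at each world:
  w0 (successors {w0, w1, w2}): φ is true.
  w1 (successors {w2, w3, w4}): φ is false.
  w2 (successors {w2, w4, w5}): φ is false.
  w3 (successors {w0, w1, w2, w4, w5}): φ is false.
  w4 (successors {w1}): φ is true.
  w5 (successors {w1, w2, w3, w4, w5}): φ is false.
For instance, at w4:
  At w4: Box (Box p -> q) requires Box p -> q at every successor {w1}.
      At w1: Box p is false, q is false, so Box p -> q is true.
  So Box (Box p -> q) is true at w4.
Satisfying worlds: {w0, w4}

w0, w4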